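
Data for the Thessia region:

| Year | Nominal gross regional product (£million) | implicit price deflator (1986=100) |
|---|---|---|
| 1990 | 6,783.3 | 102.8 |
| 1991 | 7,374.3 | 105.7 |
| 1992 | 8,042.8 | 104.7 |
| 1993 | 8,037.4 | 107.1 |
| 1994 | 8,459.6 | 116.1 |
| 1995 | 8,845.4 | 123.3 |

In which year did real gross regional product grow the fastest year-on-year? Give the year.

1992

1991: real = 7374.3/1.057 = 6976.63; growth vs 1990 (6598.54) = 5.73%.
1992: real = 8042.8/1.047 = 7681.76; growth vs 1991 (6976.63) = 10.11%.
1993: real = 8037.4/1.071 = 7504.58; growth vs 1992 (7681.76) = -2.31%.
1994: real = 8459.6/1.161 = 7286.48; growth vs 1993 (7504.58) = -2.91%.
1995: real = 8845.4/1.233 = 7173.88; growth vs 1994 (7286.48) = -1.55%.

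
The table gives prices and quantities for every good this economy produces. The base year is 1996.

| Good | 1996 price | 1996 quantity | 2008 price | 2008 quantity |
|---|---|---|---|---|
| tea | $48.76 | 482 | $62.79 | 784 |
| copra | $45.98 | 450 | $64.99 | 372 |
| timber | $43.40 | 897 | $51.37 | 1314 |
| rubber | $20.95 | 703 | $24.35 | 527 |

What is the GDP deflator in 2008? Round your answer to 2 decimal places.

124.58

Nominal GDP 2008 = 62.79·784 + 64.99·372 + 51.37·1314 + 24.35·527 = 153736.27.
Real GDP 2008 (at 1996 prices) = 48.76·784 + 45.98·372 + 43.40·1314 + 20.95·527 = 123400.65.
Deflator = Nominal/Real × 100 = 153736.27/123400.65 × 100 = 124.583.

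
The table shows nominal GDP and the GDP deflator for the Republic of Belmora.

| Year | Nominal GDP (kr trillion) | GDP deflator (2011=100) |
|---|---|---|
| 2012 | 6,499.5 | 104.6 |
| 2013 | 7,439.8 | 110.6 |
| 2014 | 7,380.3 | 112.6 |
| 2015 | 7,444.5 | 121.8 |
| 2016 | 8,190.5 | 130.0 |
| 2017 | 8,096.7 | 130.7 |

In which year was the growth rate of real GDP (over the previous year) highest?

2013

2013: real = 7439.8/1.106 = 6726.76; growth vs 2012 (6213.67) = 8.26%.
2014: real = 7380.3/1.126 = 6554.44; growth vs 2013 (6726.76) = -2.56%.
2015: real = 7444.5/1.218 = 6112.07; growth vs 2014 (6554.44) = -6.75%.
2016: real = 8190.5/1.300 = 6300.38; growth vs 2015 (6112.07) = 3.08%.
2017: real = 8096.7/1.307 = 6194.87; growth vs 2016 (6300.38) = -1.67%.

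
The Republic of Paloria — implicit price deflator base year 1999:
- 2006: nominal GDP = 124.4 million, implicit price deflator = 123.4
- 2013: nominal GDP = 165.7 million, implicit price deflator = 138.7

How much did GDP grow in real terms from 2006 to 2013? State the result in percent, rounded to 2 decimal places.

Real GDP 2006 = 124.4 / 1.234 = 100.81.
Real GDP 2013 = 165.7 / 1.387 = 119.47.
Real growth = 119.47 / 100.81 − 1 = 0.1851.

18.51%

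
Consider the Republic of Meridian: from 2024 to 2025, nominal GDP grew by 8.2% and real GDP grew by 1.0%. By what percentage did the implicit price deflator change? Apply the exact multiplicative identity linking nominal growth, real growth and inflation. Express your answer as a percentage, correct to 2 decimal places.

7.13%

(1 + g_nom) = (1 + g_real)(1 + π), so π = 1.0820 / 1.0100 − 1 = 0.07129.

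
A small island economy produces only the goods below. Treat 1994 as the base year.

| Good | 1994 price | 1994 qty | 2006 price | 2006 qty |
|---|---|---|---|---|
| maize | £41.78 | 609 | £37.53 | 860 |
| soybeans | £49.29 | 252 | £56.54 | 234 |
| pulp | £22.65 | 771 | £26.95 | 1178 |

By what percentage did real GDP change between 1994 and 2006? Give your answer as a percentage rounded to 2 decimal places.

Real GDP 1994 = Nominal GDP 1994 = 41.78·609 + 49.29·252 + 22.65·771 = 55328.25.
Real GDP 2006 (at 1994 prices) = 41.78·860 + 49.29·234 + 22.65·1178 = 74146.36.
Real growth = 74146.36/55328.25 − 1 = 0.3401.

34.01%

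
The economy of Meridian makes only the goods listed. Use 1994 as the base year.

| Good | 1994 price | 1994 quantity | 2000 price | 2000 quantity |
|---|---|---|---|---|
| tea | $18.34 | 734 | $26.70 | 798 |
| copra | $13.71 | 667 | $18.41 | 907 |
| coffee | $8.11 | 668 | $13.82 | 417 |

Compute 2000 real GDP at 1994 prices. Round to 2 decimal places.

Real GDP 2000 = Σ (p_1994 × q_2000) = 18.34·798 + 13.71·907 + 8.11·417 = 30452.16.

$30452.16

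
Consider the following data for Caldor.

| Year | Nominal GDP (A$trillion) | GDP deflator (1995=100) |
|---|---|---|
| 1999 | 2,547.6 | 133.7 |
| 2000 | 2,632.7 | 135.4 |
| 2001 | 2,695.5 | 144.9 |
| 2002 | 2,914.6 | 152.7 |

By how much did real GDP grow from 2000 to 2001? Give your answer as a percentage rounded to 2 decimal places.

Real GDP 2000 = 2632.7/1.354 = 1944.39.
Real GDP 2001 = 2695.5/1.449 = 1860.25.
Change = 1860.25/1944.39 − 1 = -0.0433.

-4.33%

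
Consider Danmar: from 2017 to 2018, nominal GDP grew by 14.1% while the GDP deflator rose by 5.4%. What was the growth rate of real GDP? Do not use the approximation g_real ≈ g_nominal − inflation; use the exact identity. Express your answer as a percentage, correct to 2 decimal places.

(1 + g_nom) = (1 + g_real)(1 + π), so g_real = 1.1410 / 1.0540 − 1 = 0.08254.

8.25%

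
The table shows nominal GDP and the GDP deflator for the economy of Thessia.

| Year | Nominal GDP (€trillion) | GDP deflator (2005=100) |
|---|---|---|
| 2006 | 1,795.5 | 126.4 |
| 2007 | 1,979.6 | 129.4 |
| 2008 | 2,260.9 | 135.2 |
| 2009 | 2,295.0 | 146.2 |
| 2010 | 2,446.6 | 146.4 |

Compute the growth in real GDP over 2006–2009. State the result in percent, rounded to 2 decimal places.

Real GDP 2006 = 1795.5/1.264 = 1420.49.
Real GDP 2009 = 2295.0/1.462 = 1569.77.
Change = 1569.77/1420.49 − 1 = 0.1051.

10.51%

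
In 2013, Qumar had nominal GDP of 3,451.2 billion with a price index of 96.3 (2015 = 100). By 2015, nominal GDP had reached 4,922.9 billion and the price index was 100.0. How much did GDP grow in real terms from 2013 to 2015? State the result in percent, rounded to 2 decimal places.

Real GDP 2013 = 3451.2 / 0.963 = 3583.80.
Real GDP 2015 = 4922.9 / 1.000 = 4922.90.
Real growth = 4922.90 / 3583.80 − 1 = 0.3737.

37.37%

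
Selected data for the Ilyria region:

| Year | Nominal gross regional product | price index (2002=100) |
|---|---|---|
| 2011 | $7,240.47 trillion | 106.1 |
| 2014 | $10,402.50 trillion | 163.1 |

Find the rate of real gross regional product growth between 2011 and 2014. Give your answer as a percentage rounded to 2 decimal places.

-6.54%

Deflate each year: 2011 → 7240.47/1.061 = 6824.19; 2014 → 10402.50/1.631 = 6377.99.
So real gross regional product changed by 6377.99/6824.19 − 1 = -0.0654, i.e. -6.54%.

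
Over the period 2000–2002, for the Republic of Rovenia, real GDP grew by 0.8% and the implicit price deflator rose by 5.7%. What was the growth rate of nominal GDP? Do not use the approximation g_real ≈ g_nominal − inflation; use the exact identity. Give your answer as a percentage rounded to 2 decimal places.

(1 + g_nom) = (1 + g_real)(1 + π) = 1.0080 × 1.0570 = 1.06546.

6.55%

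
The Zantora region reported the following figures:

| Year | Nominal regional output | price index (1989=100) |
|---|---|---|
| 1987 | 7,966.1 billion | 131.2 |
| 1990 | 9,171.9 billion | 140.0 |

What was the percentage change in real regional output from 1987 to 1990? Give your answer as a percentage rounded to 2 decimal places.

7.90%

Deflate each year: 1987 → 7966.1/1.312 = 6071.72; 1990 → 9171.9/1.400 = 6551.36.
So real regional output changed by 6551.36/6071.72 − 1 = 0.0790, i.e. 7.90%.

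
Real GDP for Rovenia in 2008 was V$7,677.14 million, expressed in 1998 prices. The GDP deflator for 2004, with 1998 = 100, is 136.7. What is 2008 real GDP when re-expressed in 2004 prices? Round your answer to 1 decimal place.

V$10,494.7 million

Real GDP in 2004 prices = Real GDP in 1998 prices × (P_2004/P_1998) = 7677.14 × 1.367 = 10494.65.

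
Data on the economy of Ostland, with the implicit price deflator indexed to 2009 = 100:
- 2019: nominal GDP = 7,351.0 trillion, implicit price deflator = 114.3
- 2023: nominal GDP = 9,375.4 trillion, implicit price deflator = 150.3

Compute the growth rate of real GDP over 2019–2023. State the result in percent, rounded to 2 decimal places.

Real GDP 2019 = 7351.0 / 1.143 = 6431.32.
Real GDP 2023 = 9375.4 / 1.503 = 6237.79.
Real growth = 6237.79 / 6431.32 − 1 = -0.0301.

-3.01%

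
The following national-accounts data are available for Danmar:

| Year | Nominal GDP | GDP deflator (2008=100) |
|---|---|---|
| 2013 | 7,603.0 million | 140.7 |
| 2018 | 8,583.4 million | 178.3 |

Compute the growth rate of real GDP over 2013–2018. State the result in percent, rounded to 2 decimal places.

Real GDP 2013 = 7603.0 / 1.407 = 5403.70.
Real GDP 2018 = 8583.4 / 1.783 = 4814.02.
Real growth = 4814.02 / 5403.70 − 1 = -0.1091.

-10.91%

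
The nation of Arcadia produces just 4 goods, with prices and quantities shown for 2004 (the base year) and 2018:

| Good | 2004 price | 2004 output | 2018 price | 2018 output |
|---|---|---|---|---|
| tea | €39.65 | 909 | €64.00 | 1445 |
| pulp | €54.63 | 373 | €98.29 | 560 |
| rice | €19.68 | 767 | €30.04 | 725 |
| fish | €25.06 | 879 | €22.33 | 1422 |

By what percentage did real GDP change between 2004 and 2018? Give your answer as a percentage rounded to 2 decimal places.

Real GDP 2004 = Nominal GDP 2004 = 39.65·909 + 54.63·373 + 19.68·767 + 25.06·879 = 93541.14.
Real GDP 2018 (at 2004 prices) = 39.65·1445 + 54.63·560 + 19.68·725 + 25.06·1422 = 137790.37.
Real growth = 137790.37/93541.14 − 1 = 0.4730.

47.30%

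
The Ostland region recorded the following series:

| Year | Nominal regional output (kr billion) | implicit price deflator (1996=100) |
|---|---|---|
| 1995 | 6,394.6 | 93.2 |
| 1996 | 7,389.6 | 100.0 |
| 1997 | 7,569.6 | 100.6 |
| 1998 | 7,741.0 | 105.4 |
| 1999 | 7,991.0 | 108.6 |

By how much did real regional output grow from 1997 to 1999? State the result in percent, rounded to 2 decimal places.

-2.21%

Real regional output 1997 = 7569.6/1.006 = 7524.45.
Real regional output 1999 = 7991.0/1.086 = 7358.20.
Change = 7358.20/7524.45 − 1 = -0.0221.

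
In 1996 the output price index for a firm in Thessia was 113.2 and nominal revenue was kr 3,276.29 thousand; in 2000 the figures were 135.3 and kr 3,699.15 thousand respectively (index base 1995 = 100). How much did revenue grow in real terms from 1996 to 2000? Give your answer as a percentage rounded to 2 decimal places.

Deflate each year: 1996 → 3276.29/1.132 = 2894.25; 2000 → 3699.15/1.353 = 2734.04.
So real revenue changed by 2734.04/2894.25 − 1 = -0.0554, i.e. -5.54%.

-5.54%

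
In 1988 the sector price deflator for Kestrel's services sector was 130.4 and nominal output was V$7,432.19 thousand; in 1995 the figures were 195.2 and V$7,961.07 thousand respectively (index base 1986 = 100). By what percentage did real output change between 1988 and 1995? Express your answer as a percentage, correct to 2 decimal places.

-28.44%

Real output 1988 = 7432.19 / 1.304 = 5699.53.
Real output 1995 = 7961.07 / 1.952 = 4078.42.
Real growth = 4078.42 / 5699.53 − 1 = -0.2844.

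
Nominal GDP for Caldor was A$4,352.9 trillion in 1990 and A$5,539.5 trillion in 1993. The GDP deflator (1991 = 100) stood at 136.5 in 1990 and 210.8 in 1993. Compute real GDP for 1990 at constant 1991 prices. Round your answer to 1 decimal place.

A$3,188.9 trillion

Real GDP = Nominal / (GDP deflator/100) = 4352.9 / 1.365 = 3188.94.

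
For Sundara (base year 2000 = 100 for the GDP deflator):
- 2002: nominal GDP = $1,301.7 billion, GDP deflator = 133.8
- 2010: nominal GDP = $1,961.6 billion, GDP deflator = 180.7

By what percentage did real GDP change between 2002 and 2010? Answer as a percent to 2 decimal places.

Real GDP 2002 = 1301.7 / 1.338 = 972.87.
Real GDP 2010 = 1961.6 / 1.807 = 1085.56.
Real growth = 1085.56 / 972.87 − 1 = 0.1158.

11.58%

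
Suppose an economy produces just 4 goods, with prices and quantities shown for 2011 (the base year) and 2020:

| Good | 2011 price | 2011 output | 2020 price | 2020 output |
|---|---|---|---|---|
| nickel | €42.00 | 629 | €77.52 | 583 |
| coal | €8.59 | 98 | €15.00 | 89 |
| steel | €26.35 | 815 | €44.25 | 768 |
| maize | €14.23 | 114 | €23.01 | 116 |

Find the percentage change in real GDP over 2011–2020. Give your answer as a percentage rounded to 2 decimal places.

-6.39%

Real GDP 2011 = Nominal GDP 2011 = 42.00·629 + 8.59·98 + 26.35·815 + 14.23·114 = 50357.29.
Real GDP 2020 (at 2011 prices) = 42.00·583 + 8.59·89 + 26.35·768 + 14.23·116 = 47137.99.
Real growth = 47137.99/50357.29 − 1 = -0.0639.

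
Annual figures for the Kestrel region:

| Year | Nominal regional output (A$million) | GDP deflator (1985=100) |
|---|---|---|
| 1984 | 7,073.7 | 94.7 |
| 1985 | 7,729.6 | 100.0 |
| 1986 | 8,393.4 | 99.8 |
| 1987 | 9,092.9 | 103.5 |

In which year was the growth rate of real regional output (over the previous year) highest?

1986

1985: real = 7729.6/1.000 = 7729.60; growth vs 1984 (7469.59) = 3.48%.
1986: real = 8393.4/0.998 = 8410.22; growth vs 1985 (7729.60) = 8.81%.
1987: real = 9092.9/1.035 = 8785.41; growth vs 1986 (8410.22) = 4.46%.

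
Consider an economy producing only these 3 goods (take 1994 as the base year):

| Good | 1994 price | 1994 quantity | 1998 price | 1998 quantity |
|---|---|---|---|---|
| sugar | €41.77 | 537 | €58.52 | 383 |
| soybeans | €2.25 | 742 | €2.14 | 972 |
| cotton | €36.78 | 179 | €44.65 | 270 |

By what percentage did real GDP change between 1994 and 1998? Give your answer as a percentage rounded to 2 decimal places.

-8.37%

Real GDP 1994 = Nominal GDP 1994 = 41.77·537 + 2.25·742 + 36.78·179 = 30683.61.
Real GDP 1998 (at 1994 prices) = 41.77·383 + 2.25·972 + 36.78·270 = 28115.51.
Real growth = 28115.51/30683.61 − 1 = -0.0837.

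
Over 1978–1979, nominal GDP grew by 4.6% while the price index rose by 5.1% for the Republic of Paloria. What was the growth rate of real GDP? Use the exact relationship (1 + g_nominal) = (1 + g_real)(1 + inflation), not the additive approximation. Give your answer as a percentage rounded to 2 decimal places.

-0.48%

(1 + g_nom) = (1 + g_real)(1 + π), so g_real = 1.0460 / 1.0510 − 1 = -0.00476.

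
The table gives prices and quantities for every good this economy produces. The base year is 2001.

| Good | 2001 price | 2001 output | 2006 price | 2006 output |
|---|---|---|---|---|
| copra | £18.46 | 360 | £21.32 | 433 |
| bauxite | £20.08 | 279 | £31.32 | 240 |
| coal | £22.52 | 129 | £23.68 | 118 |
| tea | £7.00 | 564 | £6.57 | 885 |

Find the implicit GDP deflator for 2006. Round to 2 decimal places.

Nominal GDP 2006 = 21.32·433 + 31.32·240 + 23.68·118 + 6.57·885 = 25357.05.
Real GDP 2006 (at 2001 prices) = 18.46·433 + 20.08·240 + 22.52·118 + 7.00·885 = 21664.74.
Deflator = Nominal/Real × 100 = 25357.05/21664.74 × 100 = 117.043.

117.04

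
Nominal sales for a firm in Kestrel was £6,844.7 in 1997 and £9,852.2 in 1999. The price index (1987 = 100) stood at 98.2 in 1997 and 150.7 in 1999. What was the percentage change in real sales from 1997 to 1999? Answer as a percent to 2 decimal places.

Real sales 1997 = 6844.7 / 0.982 = 6970.16.
Real sales 1999 = 9852.2 / 1.507 = 6537.62.
Real growth = 6537.62 / 6970.16 − 1 = -0.0621.

-6.21%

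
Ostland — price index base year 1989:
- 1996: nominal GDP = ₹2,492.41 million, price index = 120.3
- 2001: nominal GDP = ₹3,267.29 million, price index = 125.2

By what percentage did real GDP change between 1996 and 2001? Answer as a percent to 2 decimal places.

Real GDP 1996 = 2492.41 / 1.203 = 2071.83.
Real GDP 2001 = 3267.29 / 1.252 = 2609.66.
Real growth = 2609.66 / 2071.83 − 1 = 0.2596.

25.96%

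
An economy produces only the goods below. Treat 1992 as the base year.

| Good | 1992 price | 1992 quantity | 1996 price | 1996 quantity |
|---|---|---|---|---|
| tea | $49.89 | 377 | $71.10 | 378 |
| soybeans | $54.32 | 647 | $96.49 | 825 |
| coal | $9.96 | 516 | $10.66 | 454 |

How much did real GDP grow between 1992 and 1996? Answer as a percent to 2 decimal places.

Real GDP 1992 = Nominal GDP 1992 = 49.89·377 + 54.32·647 + 9.96·516 = 59092.93.
Real GDP 1996 (at 1992 prices) = 49.89·378 + 54.32·825 + 9.96·454 = 68194.26.
Real growth = 68194.26/59092.93 − 1 = 0.1540.

15.40%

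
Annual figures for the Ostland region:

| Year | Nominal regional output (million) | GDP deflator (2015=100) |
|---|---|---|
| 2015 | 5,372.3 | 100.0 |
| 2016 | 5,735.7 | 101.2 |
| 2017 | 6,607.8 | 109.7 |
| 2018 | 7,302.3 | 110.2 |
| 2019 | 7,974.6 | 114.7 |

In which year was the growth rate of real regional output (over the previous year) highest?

2018

2016: real = 5735.7/1.012 = 5667.69; growth vs 2015 (5372.30) = 5.50%.
2017: real = 6607.8/1.097 = 6023.52; growth vs 2016 (5667.69) = 6.28%.
2018: real = 7302.3/1.102 = 6626.41; growth vs 2017 (6023.52) = 10.01%.
2019: real = 7974.6/1.147 = 6952.57; growth vs 2018 (6626.41) = 4.92%.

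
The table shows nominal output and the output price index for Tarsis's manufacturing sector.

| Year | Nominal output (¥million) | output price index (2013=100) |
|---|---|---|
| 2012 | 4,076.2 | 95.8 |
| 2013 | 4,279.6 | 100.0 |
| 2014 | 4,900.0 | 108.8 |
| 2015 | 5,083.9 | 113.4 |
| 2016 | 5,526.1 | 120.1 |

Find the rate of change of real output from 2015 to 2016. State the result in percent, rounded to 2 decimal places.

Real output 2015 = 5083.9/1.134 = 4483.16.
Real output 2016 = 5526.1/1.201 = 4601.25.
Change = 4601.25/4483.16 − 1 = 0.0263.

2.63%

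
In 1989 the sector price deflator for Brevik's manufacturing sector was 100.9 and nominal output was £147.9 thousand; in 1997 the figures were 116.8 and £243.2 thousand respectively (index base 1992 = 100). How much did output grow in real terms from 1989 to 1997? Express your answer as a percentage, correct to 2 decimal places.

Deflate each year: 1989 → 147.9/1.009 = 146.58; 1997 → 243.2/1.168 = 208.22.
So real output changed by 208.22/146.58 − 1 = 0.4205, i.e. 42.05%.

42.05%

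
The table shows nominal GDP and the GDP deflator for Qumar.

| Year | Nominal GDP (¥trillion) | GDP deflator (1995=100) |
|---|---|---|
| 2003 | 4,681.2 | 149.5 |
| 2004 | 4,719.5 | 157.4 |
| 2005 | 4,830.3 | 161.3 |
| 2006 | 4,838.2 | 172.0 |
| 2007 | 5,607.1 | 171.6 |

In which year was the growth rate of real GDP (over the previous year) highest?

2007

2004: real = 4719.5/1.574 = 2998.41; growth vs 2003 (3131.24) = -4.24%.
2005: real = 4830.3/1.613 = 2994.61; growth vs 2004 (2998.41) = -0.13%.
2006: real = 4838.2/1.720 = 2812.91; growth vs 2005 (2994.61) = -6.07%.
2007: real = 5607.1/1.716 = 3267.54; growth vs 2006 (2812.91) = 16.16%.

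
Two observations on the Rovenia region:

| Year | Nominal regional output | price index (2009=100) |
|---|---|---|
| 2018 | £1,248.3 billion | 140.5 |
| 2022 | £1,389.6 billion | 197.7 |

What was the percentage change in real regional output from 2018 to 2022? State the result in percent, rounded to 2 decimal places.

Deflate each year: 2018 → 1248.3/1.405 = 888.47; 2022 → 1389.6/1.977 = 702.88.
So real regional output changed by 702.88/888.47 − 1 = -0.2089, i.e. -20.89%.

-20.89%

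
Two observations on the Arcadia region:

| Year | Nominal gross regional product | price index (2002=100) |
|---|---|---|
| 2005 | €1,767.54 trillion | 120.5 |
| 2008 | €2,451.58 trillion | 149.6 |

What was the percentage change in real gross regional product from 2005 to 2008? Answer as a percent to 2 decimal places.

11.72%

Real gross regional product 2005 = 1767.54 / 1.205 = 1466.84.
Real gross regional product 2008 = 2451.58 / 1.496 = 1638.76.
Real growth = 1638.76 / 1466.84 − 1 = 0.1172.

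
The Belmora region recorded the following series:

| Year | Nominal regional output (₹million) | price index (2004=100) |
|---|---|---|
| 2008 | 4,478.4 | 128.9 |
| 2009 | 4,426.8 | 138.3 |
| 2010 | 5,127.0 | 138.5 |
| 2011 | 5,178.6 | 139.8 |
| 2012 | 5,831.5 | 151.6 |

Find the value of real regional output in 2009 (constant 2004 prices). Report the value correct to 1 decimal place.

Real regional output 2009 = 4426.8 / 1.383 = 3200.87.

₹3,200.9 million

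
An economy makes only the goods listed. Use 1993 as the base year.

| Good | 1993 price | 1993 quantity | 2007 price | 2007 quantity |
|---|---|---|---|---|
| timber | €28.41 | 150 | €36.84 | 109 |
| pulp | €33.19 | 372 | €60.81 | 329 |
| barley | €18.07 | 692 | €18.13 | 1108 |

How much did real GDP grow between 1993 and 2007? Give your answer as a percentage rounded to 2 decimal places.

16.92%

Real GDP 1993 = Nominal GDP 1993 = 28.41·150 + 33.19·372 + 18.07·692 = 29112.62.
Real GDP 2007 (at 1993 prices) = 28.41·109 + 33.19·329 + 18.07·1108 = 34037.76.
Real growth = 34037.76/29112.62 − 1 = 0.1692.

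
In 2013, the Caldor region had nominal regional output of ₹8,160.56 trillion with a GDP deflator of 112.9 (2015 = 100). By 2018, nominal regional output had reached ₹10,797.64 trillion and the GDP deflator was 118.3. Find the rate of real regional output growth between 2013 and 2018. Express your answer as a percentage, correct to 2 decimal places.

Deflate each year: 2013 → 8160.56/1.129 = 7228.13; 2018 → 10797.64/1.183 = 9127.34.
So real regional output changed by 9127.34/7228.13 − 1 = 0.2628, i.e. 26.28%.

26.28%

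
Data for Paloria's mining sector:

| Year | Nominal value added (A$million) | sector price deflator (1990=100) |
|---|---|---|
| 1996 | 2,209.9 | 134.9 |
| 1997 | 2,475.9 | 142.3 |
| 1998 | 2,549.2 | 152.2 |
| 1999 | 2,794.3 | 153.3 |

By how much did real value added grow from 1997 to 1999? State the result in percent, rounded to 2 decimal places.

Real value added 1997 = 2475.9/1.423 = 1739.92.
Real value added 1999 = 2794.3/1.533 = 1822.77.
Change = 1822.77/1739.92 − 1 = 0.0476.

4.76%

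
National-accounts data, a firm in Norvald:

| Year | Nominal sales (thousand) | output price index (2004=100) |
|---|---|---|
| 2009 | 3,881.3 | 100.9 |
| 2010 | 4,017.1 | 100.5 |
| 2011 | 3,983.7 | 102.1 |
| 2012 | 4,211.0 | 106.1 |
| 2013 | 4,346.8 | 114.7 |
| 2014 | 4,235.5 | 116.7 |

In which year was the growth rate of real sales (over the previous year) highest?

2010

2010: real = 4017.1/1.005 = 3997.11; growth vs 2009 (3846.68) = 3.91%.
2011: real = 3983.7/1.021 = 3901.76; growth vs 2010 (3997.11) = -2.39%.
2012: real = 4211.0/1.061 = 3968.90; growth vs 2011 (3901.76) = 1.72%.
2013: real = 4346.8/1.147 = 3789.71; growth vs 2012 (3968.90) = -4.51%.
2014: real = 4235.5/1.167 = 3629.39; growth vs 2013 (3789.71) = -4.23%.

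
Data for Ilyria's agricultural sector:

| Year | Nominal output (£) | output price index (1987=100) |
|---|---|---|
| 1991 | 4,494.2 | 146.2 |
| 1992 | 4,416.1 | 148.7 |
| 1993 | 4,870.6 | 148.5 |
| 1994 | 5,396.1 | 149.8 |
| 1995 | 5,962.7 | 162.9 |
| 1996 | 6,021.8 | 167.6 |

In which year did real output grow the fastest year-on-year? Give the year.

1993

1992: real = 4416.1/1.487 = 2969.80; growth vs 1991 (3074.01) = -3.39%.
1993: real = 4870.6/1.485 = 3279.87; growth vs 1992 (2969.80) = 10.44%.
1994: real = 5396.1/1.498 = 3602.20; growth vs 1993 (3279.87) = 9.83%.
1995: real = 5962.7/1.629 = 3660.34; growth vs 1994 (3602.20) = 1.61%.
1996: real = 6021.8/1.676 = 3592.96; growth vs 1995 (3660.34) = -1.84%.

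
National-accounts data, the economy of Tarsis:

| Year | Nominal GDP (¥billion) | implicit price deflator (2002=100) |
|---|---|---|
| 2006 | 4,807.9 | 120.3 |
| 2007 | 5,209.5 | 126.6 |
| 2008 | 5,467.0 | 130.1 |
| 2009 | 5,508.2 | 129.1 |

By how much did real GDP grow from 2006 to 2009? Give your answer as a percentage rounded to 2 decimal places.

Real GDP 2006 = 4807.9/1.203 = 3996.59.
Real GDP 2009 = 5508.2/1.291 = 4266.62.
Change = 4266.62/3996.59 − 1 = 0.0676.

6.76%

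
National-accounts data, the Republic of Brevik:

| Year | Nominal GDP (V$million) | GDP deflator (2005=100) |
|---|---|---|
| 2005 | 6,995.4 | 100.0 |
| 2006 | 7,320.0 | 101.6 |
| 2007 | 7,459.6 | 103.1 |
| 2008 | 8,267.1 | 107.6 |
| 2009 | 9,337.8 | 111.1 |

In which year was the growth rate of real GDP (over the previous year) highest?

2006: real = 7320.0/1.016 = 7204.72; growth vs 2005 (6995.40) = 2.99%.
2007: real = 7459.6/1.031 = 7235.31; growth vs 2006 (7204.72) = 0.42%.
2008: real = 8267.1/1.076 = 7683.18; growth vs 2007 (7235.31) = 6.19%.
2009: real = 9337.8/1.111 = 8404.86; growth vs 2008 (7683.18) = 9.39%.

2009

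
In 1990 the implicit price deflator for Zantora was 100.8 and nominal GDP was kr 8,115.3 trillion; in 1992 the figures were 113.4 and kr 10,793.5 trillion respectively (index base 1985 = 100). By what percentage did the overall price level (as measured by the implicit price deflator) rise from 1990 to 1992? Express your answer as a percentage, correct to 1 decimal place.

12.5%

Price-level change = 113.4 / 100.8 − 1 = 0.1250.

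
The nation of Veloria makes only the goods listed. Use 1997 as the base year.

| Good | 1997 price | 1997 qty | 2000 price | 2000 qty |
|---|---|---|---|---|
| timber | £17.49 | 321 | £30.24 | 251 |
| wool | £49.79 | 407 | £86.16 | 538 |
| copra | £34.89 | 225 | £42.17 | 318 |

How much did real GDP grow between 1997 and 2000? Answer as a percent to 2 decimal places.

25.33%

Real GDP 1997 = Nominal GDP 1997 = 17.49·321 + 49.79·407 + 34.89·225 = 33729.07.
Real GDP 2000 (at 1997 prices) = 17.49·251 + 49.79·538 + 34.89·318 = 42272.03.
Real growth = 42272.03/33729.07 − 1 = 0.2533.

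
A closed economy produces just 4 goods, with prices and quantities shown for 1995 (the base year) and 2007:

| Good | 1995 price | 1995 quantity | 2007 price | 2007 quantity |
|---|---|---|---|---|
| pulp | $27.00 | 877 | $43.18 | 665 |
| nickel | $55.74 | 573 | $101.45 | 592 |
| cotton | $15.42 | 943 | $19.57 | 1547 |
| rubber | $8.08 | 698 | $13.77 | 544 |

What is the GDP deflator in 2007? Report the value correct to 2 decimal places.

159.76

Nominal GDP 2007 = 43.18·665 + 101.45·592 + 19.57·1547 + 13.77·544 = 126538.77.
Real GDP 2007 (at 1995 prices) = 27.00·665 + 55.74·592 + 15.42·1547 + 8.08·544 = 79203.34.
Deflator = Nominal/Real × 100 = 126538.77/79203.34 × 100 = 159.764.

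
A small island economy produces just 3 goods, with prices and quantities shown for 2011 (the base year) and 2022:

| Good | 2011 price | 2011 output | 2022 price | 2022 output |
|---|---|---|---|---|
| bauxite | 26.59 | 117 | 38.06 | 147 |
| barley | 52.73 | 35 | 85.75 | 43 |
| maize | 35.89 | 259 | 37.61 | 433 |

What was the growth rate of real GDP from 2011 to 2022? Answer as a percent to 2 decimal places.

Real GDP 2011 = Nominal GDP 2011 = 26.59·117 + 52.73·35 + 35.89·259 = 14252.09.
Real GDP 2022 (at 2011 prices) = 26.59·147 + 52.73·43 + 35.89·433 = 21716.49.
Real growth = 21716.49/14252.09 − 1 = 0.5237.

52.37%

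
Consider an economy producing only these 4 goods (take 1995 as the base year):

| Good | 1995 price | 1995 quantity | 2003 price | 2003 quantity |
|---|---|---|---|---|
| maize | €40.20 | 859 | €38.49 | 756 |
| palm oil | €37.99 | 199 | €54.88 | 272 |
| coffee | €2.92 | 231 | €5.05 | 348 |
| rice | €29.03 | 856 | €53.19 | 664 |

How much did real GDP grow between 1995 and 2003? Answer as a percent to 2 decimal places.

-9.76%

Real GDP 1995 = Nominal GDP 1995 = 40.20·859 + 37.99·199 + 2.92·231 + 29.03·856 = 67616.01.
Real GDP 2003 (at 1995 prices) = 40.20·756 + 37.99·272 + 2.92·348 + 29.03·664 = 61016.56.
Real growth = 61016.56/67616.01 − 1 = -0.0976.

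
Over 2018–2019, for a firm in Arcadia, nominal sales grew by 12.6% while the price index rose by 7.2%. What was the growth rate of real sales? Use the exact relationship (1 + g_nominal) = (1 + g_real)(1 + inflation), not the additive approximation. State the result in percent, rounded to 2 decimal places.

5.04%

(1 + g_nom) = (1 + g_real)(1 + π), so g_real = 1.1260 / 1.0720 − 1 = 0.05037.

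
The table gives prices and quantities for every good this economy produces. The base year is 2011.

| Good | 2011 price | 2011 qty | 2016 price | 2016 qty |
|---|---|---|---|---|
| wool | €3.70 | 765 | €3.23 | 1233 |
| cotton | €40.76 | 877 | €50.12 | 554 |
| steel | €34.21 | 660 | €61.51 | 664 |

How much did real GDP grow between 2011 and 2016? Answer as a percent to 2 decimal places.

Real GDP 2011 = Nominal GDP 2011 = 3.70·765 + 40.76·877 + 34.21·660 = 61155.62.
Real GDP 2016 (at 2011 prices) = 3.70·1233 + 40.76·554 + 34.21·664 = 49858.58.
Real growth = 49858.58/61155.62 − 1 = -0.1847.

-18.47%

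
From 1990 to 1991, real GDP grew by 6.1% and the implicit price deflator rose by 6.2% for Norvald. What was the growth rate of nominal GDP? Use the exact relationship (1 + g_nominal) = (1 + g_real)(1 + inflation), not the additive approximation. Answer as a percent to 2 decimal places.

(1 + g_nom) = (1 + g_real)(1 + π) = 1.0610 × 1.0620 = 1.12678.

12.68%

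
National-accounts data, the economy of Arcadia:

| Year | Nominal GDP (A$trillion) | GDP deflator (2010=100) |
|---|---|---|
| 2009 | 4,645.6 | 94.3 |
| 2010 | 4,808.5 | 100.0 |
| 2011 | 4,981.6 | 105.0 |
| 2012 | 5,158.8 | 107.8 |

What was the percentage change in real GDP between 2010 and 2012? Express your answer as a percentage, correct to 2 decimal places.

Real GDP 2010 = 4808.5/1.000 = 4808.50.
Real GDP 2012 = 5158.8/1.078 = 4785.53.
Change = 4785.53/4808.50 − 1 = -0.0048.

-0.48%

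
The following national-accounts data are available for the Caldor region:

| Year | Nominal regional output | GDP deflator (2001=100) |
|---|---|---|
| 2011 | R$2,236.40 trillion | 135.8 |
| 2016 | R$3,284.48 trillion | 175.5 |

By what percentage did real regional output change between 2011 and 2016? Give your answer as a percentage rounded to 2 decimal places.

Deflate each year: 2011 → 2236.40/1.358 = 1646.83; 2016 → 3284.48/1.755 = 1871.50.
So real regional output changed by 1871.50/1646.83 − 1 = 0.1364, i.e. 13.64%.

13.64%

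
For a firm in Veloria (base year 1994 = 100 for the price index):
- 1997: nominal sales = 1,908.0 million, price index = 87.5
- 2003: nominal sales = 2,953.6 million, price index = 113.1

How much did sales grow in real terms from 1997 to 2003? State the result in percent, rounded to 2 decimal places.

Real sales 1997 = 1908.0 / 0.875 = 2180.57.
Real sales 2003 = 2953.6 / 1.131 = 2611.49.
Real growth = 2611.49 / 2180.57 − 1 = 0.1976.

19.76%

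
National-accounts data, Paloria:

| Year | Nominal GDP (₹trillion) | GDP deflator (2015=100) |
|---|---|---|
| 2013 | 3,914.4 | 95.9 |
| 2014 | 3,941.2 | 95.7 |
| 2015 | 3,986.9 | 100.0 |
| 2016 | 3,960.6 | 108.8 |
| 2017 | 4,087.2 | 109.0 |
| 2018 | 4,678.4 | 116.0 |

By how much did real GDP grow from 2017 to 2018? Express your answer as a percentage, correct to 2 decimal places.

Real GDP 2017 = 4087.2/1.090 = 3749.72.
Real GDP 2018 = 4678.4/1.160 = 4033.10.
Change = 4033.10/3749.72 − 1 = 0.0756.

7.56%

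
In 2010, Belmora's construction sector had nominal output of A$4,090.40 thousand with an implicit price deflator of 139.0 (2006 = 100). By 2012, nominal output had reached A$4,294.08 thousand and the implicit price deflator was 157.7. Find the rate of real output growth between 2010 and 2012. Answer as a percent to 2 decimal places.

-7.47%

Deflate each year: 2010 → 4090.40/1.390 = 2942.73; 2012 → 4294.08/1.577 = 2722.94.
So real output changed by 2722.94/2942.73 − 1 = -0.0747, i.e. -7.47%.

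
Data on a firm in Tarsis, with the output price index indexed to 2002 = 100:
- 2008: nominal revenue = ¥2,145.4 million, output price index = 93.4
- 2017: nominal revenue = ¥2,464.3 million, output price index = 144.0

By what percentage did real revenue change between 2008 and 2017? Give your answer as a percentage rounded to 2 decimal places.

Deflate each year: 2008 → 2145.4/0.934 = 2297.00; 2017 → 2464.3/1.440 = 1711.32.
So real revenue changed by 1711.32/2297.00 − 1 = -0.2550, i.e. -25.50%.

-25.50%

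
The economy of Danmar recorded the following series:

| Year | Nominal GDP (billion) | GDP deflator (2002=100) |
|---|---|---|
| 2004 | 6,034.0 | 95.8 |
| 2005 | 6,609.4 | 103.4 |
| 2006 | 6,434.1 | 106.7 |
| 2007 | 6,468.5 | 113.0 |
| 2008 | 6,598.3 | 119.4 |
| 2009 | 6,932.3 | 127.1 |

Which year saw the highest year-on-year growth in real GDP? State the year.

2005: real = 6609.4/1.034 = 6392.07; growth vs 2004 (6298.54) = 1.48%.
2006: real = 6434.1/1.067 = 6030.08; growth vs 2005 (6392.07) = -5.66%.
2007: real = 6468.5/1.130 = 5724.34; growth vs 2006 (6030.08) = -5.07%.
2008: real = 6598.3/1.194 = 5526.21; growth vs 2007 (5724.34) = -3.46%.
2009: real = 6932.3/1.271 = 5454.21; growth vs 2008 (5526.21) = -1.30%.

2005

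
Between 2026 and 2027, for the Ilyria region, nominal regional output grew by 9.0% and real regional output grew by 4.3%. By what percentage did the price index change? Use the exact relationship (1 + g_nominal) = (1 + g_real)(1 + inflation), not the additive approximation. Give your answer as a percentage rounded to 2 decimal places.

4.51%

(1 + g_nom) = (1 + g_real)(1 + π), so π = 1.0900 / 1.0430 − 1 = 0.04506.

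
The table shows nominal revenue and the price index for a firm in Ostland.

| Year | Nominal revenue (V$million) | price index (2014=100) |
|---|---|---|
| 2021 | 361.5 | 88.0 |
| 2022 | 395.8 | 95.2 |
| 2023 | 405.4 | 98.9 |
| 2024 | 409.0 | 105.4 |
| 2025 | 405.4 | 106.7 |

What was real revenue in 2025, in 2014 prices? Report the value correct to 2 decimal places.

Real revenue 2025 = 405.4 / 1.067 = 379.94.

V$379.94 million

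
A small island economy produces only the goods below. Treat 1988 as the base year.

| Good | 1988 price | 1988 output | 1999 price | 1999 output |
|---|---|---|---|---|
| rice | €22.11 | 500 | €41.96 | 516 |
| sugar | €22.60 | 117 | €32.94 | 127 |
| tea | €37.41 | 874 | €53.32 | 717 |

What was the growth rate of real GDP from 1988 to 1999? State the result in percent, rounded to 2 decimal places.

-11.41%

Real GDP 1988 = Nominal GDP 1988 = 22.11·500 + 22.60·117 + 37.41·874 = 46395.54.
Real GDP 1999 (at 1988 prices) = 22.11·516 + 22.60·127 + 37.41·717 = 41101.93.
Real growth = 41101.93/46395.54 − 1 = -0.1141.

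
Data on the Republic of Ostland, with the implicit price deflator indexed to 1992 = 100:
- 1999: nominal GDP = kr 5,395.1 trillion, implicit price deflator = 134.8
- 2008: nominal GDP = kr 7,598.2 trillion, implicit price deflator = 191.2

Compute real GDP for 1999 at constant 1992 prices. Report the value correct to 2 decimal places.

Real GDP = Nominal / (implicit price deflator/100) = 5395.1 / 1.348 = 4002.30.

kr 4,002.30 trillion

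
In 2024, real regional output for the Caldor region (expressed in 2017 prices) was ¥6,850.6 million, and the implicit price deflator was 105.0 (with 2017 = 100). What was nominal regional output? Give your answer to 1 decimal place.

Nominal regional output = Real × (implicit price deflator/100) = 6850.6 × 1.050 = 7193.13.

¥7,193.1 million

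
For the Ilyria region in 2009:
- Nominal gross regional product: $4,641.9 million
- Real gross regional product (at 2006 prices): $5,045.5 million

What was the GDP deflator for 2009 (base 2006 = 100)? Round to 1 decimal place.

92.0

GDP deflator = (Nominal / Real) × 100 = 4641.9 / 5045.5 × 100 = 92.00.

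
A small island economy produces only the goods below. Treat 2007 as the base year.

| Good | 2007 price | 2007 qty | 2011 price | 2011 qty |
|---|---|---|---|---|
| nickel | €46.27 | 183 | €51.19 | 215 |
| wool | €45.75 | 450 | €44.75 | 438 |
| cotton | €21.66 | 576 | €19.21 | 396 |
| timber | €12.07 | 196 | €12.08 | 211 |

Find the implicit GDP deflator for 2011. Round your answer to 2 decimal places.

99.15

Nominal GDP 2011 = 51.19·215 + 44.75·438 + 19.21·396 + 12.08·211 = 40762.39.
Real GDP 2011 (at 2007 prices) = 46.27·215 + 45.75·438 + 21.66·396 + 12.07·211 = 41110.68.
Deflator = Nominal/Real × 100 = 40762.39/41110.68 × 100 = 99.153.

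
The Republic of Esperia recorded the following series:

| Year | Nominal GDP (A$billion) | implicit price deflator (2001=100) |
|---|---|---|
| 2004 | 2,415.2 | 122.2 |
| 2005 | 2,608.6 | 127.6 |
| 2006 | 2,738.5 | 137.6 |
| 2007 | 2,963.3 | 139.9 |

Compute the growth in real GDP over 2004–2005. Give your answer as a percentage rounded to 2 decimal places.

Real GDP 2004 = 2415.2/1.222 = 1976.43.
Real GDP 2005 = 2608.6/1.276 = 2044.36.
Change = 2044.36/1976.43 − 1 = 0.0344.

3.44%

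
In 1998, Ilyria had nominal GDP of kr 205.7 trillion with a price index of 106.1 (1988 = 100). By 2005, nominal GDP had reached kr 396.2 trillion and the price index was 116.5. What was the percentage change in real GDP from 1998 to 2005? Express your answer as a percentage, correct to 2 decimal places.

75.42%

Deflate each year: 1998 → 205.7/1.061 = 193.87; 2005 → 396.2/1.165 = 340.09.
So real GDP changed by 340.09/193.87 − 1 = 0.7542, i.e. 75.42%.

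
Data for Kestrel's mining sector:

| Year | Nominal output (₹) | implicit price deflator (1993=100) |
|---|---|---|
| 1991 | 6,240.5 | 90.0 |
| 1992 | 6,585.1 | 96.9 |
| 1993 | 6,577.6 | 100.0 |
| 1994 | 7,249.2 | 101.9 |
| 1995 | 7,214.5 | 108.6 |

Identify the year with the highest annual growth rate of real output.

1992: real = 6585.1/0.969 = 6795.77; growth vs 1991 (6933.89) = -1.99%.
1993: real = 6577.6/1.000 = 6577.60; growth vs 1992 (6795.77) = -3.21%.
1994: real = 7249.2/1.019 = 7114.03; growth vs 1993 (6577.60) = 8.16%.
1995: real = 7214.5/1.086 = 6643.19; growth vs 1994 (7114.03) = -6.62%.

1994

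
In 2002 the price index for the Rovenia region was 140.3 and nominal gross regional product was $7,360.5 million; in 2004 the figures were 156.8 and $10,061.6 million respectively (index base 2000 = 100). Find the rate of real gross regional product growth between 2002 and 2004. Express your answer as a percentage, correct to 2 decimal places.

22.31%

Deflate each year: 2002 → 7360.5/1.403 = 5246.26; 2004 → 10061.6/1.568 = 6416.84.
So real gross regional product changed by 6416.84/5246.26 − 1 = 0.2231, i.e. 22.31%.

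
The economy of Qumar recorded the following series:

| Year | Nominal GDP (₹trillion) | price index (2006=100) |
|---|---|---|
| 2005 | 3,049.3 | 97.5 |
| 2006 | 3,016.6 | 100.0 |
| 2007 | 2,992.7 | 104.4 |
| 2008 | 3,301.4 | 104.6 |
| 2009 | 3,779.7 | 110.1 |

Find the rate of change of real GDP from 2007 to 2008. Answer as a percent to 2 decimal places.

10.10%

Real GDP 2007 = 2992.7/1.044 = 2866.57.
Real GDP 2008 = 3301.4/1.046 = 3156.21.
Change = 3156.21/2866.57 − 1 = 0.1010.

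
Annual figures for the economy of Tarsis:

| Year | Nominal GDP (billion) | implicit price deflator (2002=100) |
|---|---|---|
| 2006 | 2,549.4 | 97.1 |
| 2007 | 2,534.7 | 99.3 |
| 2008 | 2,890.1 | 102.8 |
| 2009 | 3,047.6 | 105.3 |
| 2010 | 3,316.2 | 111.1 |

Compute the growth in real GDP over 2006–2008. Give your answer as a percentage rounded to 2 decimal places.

7.08%

Real GDP 2006 = 2549.4/0.971 = 2625.54.
Real GDP 2008 = 2890.1/1.028 = 2811.38.
Change = 2811.38/2625.54 − 1 = 0.0708.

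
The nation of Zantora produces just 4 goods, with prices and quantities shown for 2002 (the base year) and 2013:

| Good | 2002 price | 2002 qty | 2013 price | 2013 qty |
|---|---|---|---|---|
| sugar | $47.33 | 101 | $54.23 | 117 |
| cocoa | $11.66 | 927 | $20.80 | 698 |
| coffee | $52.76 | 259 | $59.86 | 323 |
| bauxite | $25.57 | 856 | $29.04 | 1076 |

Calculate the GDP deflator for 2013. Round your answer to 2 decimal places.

Nominal GDP 2013 = 54.23·117 + 20.80·698 + 59.86·323 + 29.04·1076 = 71445.13.
Real GDP 2013 (at 2002 prices) = 47.33·117 + 11.66·698 + 52.76·323 + 25.57·1076 = 58231.09.
Deflator = Nominal/Real × 100 = 71445.13/58231.09 × 100 = 122.692.

122.69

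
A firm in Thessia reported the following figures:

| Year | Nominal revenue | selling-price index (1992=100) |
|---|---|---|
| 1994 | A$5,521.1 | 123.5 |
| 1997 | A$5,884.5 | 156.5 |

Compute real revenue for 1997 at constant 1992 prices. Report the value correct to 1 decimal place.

A$3,760.1

Real revenue = Nominal / (selling-price index/100) = 5884.5 / 1.565 = 3760.06.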